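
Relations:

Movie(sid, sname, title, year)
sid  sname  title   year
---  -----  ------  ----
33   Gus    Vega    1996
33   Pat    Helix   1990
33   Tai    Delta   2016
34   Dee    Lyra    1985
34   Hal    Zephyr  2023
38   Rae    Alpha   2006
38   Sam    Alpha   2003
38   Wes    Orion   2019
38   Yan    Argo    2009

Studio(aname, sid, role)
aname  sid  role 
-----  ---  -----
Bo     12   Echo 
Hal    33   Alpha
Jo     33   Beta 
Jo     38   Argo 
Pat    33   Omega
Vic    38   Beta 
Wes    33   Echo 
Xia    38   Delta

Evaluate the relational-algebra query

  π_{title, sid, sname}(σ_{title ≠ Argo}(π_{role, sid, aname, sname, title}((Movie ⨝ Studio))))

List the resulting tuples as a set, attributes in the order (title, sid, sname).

Joining Movie and Studio on sid yields {(33, Gus, Vega, 1996, Hal, Alpha), (33, Gus, Vega, 1996, Jo, Beta), (33, Gus, Vega, 1996, Pat, Omega), (33, Gus, Vega, 1996, Wes, Echo), (33, Pat, Helix, 1990, Hal, Alpha), (33, Pat, Helix, 1990, Jo, Beta), (33, Pat, Helix, 1990, Pat, Omega), (33, Pat, Helix, 1990, Wes, Echo), (33, Tai, Delta, 2016, Hal, Alpha), (33, Tai, Delta, 2016, Jo, Beta), (33, Tai, Delta, 2016, Pat, Omega), (33, Tai, Delta, 2016, Wes, Echo), (38, Rae, Alpha, 2006, Jo, Argo), (38, Rae, Alpha, 2006, Vic, Beta), (38, Rae, Alpha, 2006, Xia, Delta), (38, Sam, Alpha, 2003, Jo, Argo), (38, Sam, Alpha, 2003, Vic, Beta), (38, Sam, Alpha, 2003, Xia, Delta), (38, Wes, Orion, 2019, Jo, Argo), (38, Wes, Orion, 2019, Vic, Beta), (38, Wes, Orion, 2019, Xia, Delta), (38, Yan, Argo, 2009, Jo, Argo), (38, Yan, Argo, 2009, Vic, Beta), (38, Yan, Argo, 2009, Xia, Delta)}.
Keep only column(s) role, sid, aname, sname, title: {(Alpha, 33, Hal, Gus, Vega), (Alpha, 33, Hal, Pat, Helix), (Alpha, 33, Hal, Tai, Delta), (Argo, 38, Jo, Rae, Alpha), (Argo, 38, Jo, Sam, Alpha), (Argo, 38, Jo, Wes, Orion), (Argo, 38, Jo, Yan, Argo), (Beta, 33, Jo, Gus, Vega), (Beta, 33, Jo, Pat, Helix), (Beta, 33, Jo, Tai, Delta), (Beta, 38, Vic, Rae, Alpha), (Beta, 38, Vic, Sam, Alpha), (Beta, 38, Vic, Wes, Orion), (Beta, 38, Vic, Yan, Argo), (Delta, 38, Xia, Rae, Alpha), (Delta, 38, Xia, Sam, Alpha), (Delta, 38, Xia, Wes, Orion), (Delta, 38, Xia, Yan, Argo), (Echo, 33, Wes, Gus, Vega), (Echo, 33, Wes, Pat, Helix), (Echo, 33, Wes, Tai, Delta), (Omega, 33, Pat, Gus, Vega), (Omega, 33, Pat, Pat, Helix), (Omega, 33, Pat, Tai, Delta)}
σ[title ≠ Argo]: keep tuples satisfying title ≠ Argo → {(Alpha, 33, Hal, Gus, Vega), (Alpha, 33, Hal, Pat, Helix), (Alpha, 33, Hal, Tai, Delta), (Argo, 38, Jo, Rae, Alpha), (Argo, 38, Jo, Sam, Alpha), (Argo, 38, Jo, Wes, Orion), (Beta, 33, Jo, Gus, Vega), (Beta, 33, Jo, Pat, Helix), (Beta, 33, Jo, Tai, Delta), (Beta, 38, Vic, Rae, Alpha), (Beta, 38, Vic, Sam, Alpha), (Beta, 38, Vic, Wes, Orion), (Delta, 38, Xia, Rae, Alpha), (Delta, 38, Xia, Sam, Alpha), (Delta, 38, Xia, Wes, Orion), (Echo, 33, Wes, Gus, Vega), (Echo, 33, Wes, Pat, Helix), (Echo, 33, Wes, Tai, Delta), (Omega, 33, Pat, Gus, Vega), (Omega, 33, Pat, Pat, Helix), (Omega, 33, Pat, Tai, Delta)}
Keep only column(s) title, sid, sname (15 duplicate(s) eliminated): {(Alpha, 38, Rae), (Alpha, 38, Sam), (Delta, 33, Tai), (Helix, 33, Pat), (Orion, 38, Wes), (Vega, 33, Gus)}

{(Alpha, 38, Rae), (Alpha, 38, Sam), (Delta, 33, Tai), (Helix, 33, Pat), (Orion, 38, Wes), (Vega, 33, Gus)}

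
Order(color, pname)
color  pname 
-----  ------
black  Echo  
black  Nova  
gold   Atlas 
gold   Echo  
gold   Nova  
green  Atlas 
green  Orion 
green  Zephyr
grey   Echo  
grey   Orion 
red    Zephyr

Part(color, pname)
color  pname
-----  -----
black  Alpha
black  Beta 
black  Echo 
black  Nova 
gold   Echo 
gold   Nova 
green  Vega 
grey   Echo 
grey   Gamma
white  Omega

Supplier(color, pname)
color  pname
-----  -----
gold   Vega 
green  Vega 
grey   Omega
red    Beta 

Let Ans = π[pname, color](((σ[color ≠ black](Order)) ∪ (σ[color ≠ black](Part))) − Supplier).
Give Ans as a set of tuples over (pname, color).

Apply σ_{color ≠ black}; surviving tuples: {(gold, Atlas), (gold, Echo), (gold, Nova), (green, Atlas), (green, Orion), (green, Zephyr), (grey, Echo), (grey, Orion), (red, Zephyr)}
Apply σ_{color ≠ black}; surviving tuples: {(gold, Echo), (gold, Nova), (green, Vega), (grey, Echo), (grey, Gamma), (white, Omega)}
Set union of the two operands is {(gold, Atlas), (gold, Echo), (gold, Nova), (green, Atlas), (green, Orion), (green, Vega), (green, Zephyr), (grey, Echo), (grey, Gamma), (grey, Orion), (red, Zephyr), (white, Omega)}.
Set difference of the two operands is {(gold, Atlas), (gold, Echo), (gold, Nova), (green, Atlas), (green, Orion), (green, Zephyr), (grey, Echo), (grey, Gamma), (grey, Orion), (red, Zephyr), (white, Omega)}.
Projecting to pname, color: {(Atlas, gold), (Atlas, green), (Echo, gold), (Echo, grey), (Gamma, grey), (Nova, gold), (Omega, white), (Orion, green), (Orion, grey), (Zephyr, green), (Zephyr, red)}

{(Atlas, gold), (Atlas, green), (Echo, gold), (Echo, grey), (Gamma, grey), (Nova, gold), (Omega, white), (Orion, green), (Orion, grey), (Zephyr, green), (Zephyr, red)}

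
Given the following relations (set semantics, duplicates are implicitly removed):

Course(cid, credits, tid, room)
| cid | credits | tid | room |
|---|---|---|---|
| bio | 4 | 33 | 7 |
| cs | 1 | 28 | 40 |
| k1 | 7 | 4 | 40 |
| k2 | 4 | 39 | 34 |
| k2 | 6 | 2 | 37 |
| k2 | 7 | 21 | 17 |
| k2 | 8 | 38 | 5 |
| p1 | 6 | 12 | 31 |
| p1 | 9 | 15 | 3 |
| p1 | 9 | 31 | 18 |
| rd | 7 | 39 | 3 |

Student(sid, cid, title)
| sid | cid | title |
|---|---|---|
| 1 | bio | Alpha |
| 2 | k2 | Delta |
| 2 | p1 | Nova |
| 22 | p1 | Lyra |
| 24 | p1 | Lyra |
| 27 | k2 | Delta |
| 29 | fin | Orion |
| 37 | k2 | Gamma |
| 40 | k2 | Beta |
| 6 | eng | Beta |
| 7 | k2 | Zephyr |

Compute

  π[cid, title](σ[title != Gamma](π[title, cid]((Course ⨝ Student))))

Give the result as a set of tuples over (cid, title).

Natural join on cid: {(bio, 4, 33, 7, 1, Alpha), (k2, 4, 39, 34, 2, Delta), (k2, 4, 39, 34, 27, Delta), (k2, 4, 39, 34, 37, Gamma), (k2, 4, 39, 34, 40, Beta), (k2, 4, 39, 34, 7, Zephyr), (k2, 6, 2, 37, 2, Delta), (k2, 6, 2, 37, 27, Delta), (k2, 6, 2, 37, 37, Gamma), (k2, 6, 2, 37, 40, Beta), (k2, 6, 2, 37, 7, Zephyr), (k2, 7, 21, 17, 2, Delta), (k2, 7, 21, 17, 27, Delta), (k2, 7, 21, 17, 37, Gamma), (k2, 7, 21, 17, 40, Beta), (k2, 7, 21, 17, 7, Zephyr), (k2, 8, 38, 5, 2, Delta), (k2, 8, 38, 5, 27, Delta), (k2, 8, 38, 5, 37, Gamma), (k2, 8, 38, 5, 40, Beta), (k2, 8, 38, 5, 7, Zephyr), (p1, 6, 12, 31, 2, Nova), (p1, 6, 12, 31, 22, Lyra), (p1, 6, 12, 31, 24, Lyra), (p1, 9, 15, 3, 2, Nova), (p1, 9, 15, 3, 22, Lyra), (p1, 9, 15, 3, 24, Lyra), (p1, 9, 31, 18, 2, Nova), (p1, 9, 31, 18, 22, Lyra), (p1, 9, 31, 18, 24, Lyra)}
Projecting to title, cid (23 duplicate(s) eliminated): {(Alpha, bio), (Beta, k2), (Delta, k2), (Gamma, k2), (Lyra, p1), (Nova, p1), (Zephyr, k2)}
Selection title != Gamma: {(Alpha, bio), (Beta, k2), (Delta, k2), (Lyra, p1), (Nova, p1), (Zephyr, k2)}
Projecting to cid, title: {(bio, Alpha), (k2, Beta), (k2, Delta), (k2, Zephyr), (p1, Lyra), (p1, Nova)}

{(bio, Alpha), (k2, Beta), (k2, Delta), (k2, Zephyr), (p1, Lyra), (p1, Nova)}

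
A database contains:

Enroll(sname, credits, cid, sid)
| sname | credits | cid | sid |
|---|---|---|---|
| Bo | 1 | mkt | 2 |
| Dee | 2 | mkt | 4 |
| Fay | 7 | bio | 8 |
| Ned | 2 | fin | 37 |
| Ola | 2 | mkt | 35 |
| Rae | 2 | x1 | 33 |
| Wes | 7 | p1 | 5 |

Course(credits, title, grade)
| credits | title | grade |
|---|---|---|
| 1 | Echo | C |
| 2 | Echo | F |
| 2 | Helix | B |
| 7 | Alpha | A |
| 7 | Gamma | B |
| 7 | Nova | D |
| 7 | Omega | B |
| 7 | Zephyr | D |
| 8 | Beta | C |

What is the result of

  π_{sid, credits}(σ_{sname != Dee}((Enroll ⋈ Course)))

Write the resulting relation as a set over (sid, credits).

{(2, 1), (33, 2), (35, 2), (37, 2), (5, 7), (8, 7)}

Enroll ⋈ Course (natural join on credits): {(Bo, 1, mkt, 2, Echo, C), (Dee, 2, mkt, 4, Echo, F), (Dee, 2, mkt, 4, Helix, B), (Fay, 7, bio, 8, Alpha, A), (Fay, 7, bio, 8, Gamma, B), (Fay, 7, bio, 8, Nova, D), (Fay, 7, bio, 8, Omega, B), (Fay, 7, bio, 8, Zephyr, D), (Ned, 2, fin, 37, Echo, F), (Ned, 2, fin, 37, Helix, B), (Ola, 2, mkt, 35, Echo, F), (Ola, 2, mkt, 35, Helix, B), (Rae, 2, x1, 33, Echo, F), (Rae, 2, x1, 33, Helix, B), (Wes, 7, p1, 5, Alpha, A), (Wes, 7, p1, 5, Gamma, B), (Wes, 7, p1, 5, Nova, D), (Wes, 7, p1, 5, Omega, B), (Wes, 7, p1, 5, Zephyr, D)}
Apply σ_{sname != Dee}; surviving tuples: {(Bo, 1, mkt, 2, Echo, C), (Fay, 7, bio, 8, Alpha, A), (Fay, 7, bio, 8, Gamma, B), (Fay, 7, bio, 8, Nova, D), (Fay, 7, bio, 8, Omega, B), (Fay, 7, bio, 8, Zephyr, D), (Ned, 2, fin, 37, Echo, F), (Ned, 2, fin, 37, Helix, B), (Ola, 2, mkt, 35, Echo, F), (Ola, 2, mkt, 35, Helix, B), (Rae, 2, x1, 33, Echo, F), (Rae, 2, x1, 33, Helix, B), (Wes, 7, p1, 5, Alpha, A), (Wes, 7, p1, 5, Gamma, B), (Wes, 7, p1, 5, Nova, D), (Wes, 7, p1, 5, Omega, B), (Wes, 7, p1, 5, Zephyr, D)}
π[sid, credits]: project onto (sid, credits) (11 duplicate(s) eliminated) → {(2, 1), (33, 2), (35, 2), (37, 2), (5, 7), (8, 7)}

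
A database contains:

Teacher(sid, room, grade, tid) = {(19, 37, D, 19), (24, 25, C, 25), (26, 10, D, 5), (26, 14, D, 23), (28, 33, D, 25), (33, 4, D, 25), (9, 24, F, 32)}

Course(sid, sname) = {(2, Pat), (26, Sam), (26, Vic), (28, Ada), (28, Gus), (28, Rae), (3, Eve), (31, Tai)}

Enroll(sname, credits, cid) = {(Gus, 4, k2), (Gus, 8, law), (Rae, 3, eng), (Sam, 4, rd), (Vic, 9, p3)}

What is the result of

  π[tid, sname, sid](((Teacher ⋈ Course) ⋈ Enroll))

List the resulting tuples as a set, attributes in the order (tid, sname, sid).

Teacher ⋈ Course (natural join on sid): {(26, 10, D, 5, Sam), (26, 10, D, 5, Vic), (26, 14, D, 23, Sam), (26, 14, D, 23, Vic), (28, 33, D, 25, Ada), (28, 33, D, 25, Gus), (28, 33, D, 25, Rae)}
(Teacher ⋈ Course) ⋈ Enroll (natural join on sname): {(26, 10, D, 5, Sam, 4, rd), (26, 10, D, 5, Vic, 9, p3), (26, 14, D, 23, Sam, 4, rd), (26, 14, D, 23, Vic, 9, p3), (28, 33, D, 25, Gus, 4, k2), (28, 33, D, 25, Gus, 8, law), (28, 33, D, 25, Rae, 3, eng)}
Projecting to tid, sname, sid (1 duplicate(s) eliminated): {(23, Sam, 26), (23, Vic, 26), (25, Gus, 28), (25, Rae, 28), (5, Sam, 26), (5, Vic, 26)}

{(23, Sam, 26), (23, Vic, 26), (25, Gus, 28), (25, Rae, 28), (5, Sam, 26), (5, Vic, 26)}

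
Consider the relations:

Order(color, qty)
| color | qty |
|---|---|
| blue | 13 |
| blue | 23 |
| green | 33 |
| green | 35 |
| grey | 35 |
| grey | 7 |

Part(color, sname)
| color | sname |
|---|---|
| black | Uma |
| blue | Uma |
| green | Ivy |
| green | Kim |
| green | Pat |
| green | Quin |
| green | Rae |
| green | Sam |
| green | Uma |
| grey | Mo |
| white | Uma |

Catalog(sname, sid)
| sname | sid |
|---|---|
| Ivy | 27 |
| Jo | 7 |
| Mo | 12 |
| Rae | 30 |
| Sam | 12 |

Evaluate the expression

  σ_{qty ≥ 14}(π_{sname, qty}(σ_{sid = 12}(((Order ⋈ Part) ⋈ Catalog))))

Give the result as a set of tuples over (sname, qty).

{(Mo, 35), (Sam, 33), (Sam, 35)}

Joining Order and Part on color yields {(blue, 13, Uma), (blue, 23, Uma), (green, 33, Ivy), (green, 33, Kim), (green, 33, Pat), (green, 33, Quin), (green, 33, Rae), (green, 33, Sam), (green, 33, Uma), (green, 35, Ivy), (green, 35, Kim), (green, 35, Pat), (green, 35, Quin), (green, 35, Rae), (green, 35, Sam), (green, 35, Uma), (grey, 35, Mo), (grey, 7, Mo)}.
Joining (Order ⋈ Part) and Catalog on sname yields {(green, 33, Ivy, 27), (green, 33, Rae, 30), (green, 33, Sam, 12), (green, 35, Ivy, 27), (green, 35, Rae, 30), (green, 35, Sam, 12), (grey, 35, Mo, 12), (grey, 7, Mo, 12)}.
Filtering on sid = 12 leaves {(green, 33, Sam, 12), (green, 35, Sam, 12), (grey, 35, Mo, 12), (grey, 7, Mo, 12)}.
π[sname, qty]: project onto (sname, qty) → {(Mo, 35), (Mo, 7), (Sam, 33), (Sam, 35)}
Filtering on qty ≥ 14 leaves {(Mo, 35), (Sam, 33), (Sam, 35)}.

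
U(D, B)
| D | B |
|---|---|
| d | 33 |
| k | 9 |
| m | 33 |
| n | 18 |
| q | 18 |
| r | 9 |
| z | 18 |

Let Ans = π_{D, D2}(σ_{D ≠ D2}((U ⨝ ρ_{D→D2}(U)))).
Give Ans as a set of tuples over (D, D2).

ρ[D→D2]: schema becomes (D2, B); tuples unchanged.
U ⋈ ρ_{D→D2}(U) (natural join on B): {(d, 33, d), (d, 33, m), (k, 9, k), (k, 9, r), (m, 33, d), (m, 33, m), (n, 18, n), (n, 18, q), (n, 18, z), (q, 18, n), (q, 18, q), (q, 18, z), (r, 9, k), (r, 9, r), (z, 18, n), (z, 18, q), (z, 18, z)}
Apply σ_{D ≠ D2}; surviving tuples: {(d, 33, m), (k, 9, r), (m, 33, d), (n, 18, q), (n, 18, z), (q, 18, n), (q, 18, z), (r, 9, k), (z, 18, n), (z, 18, q)}
Keep only column(s) D, D2: {(d, m), (k, r), (m, d), (n, q), (n, z), (q, n), (q, z), (r, k), (z, n), (z, q)}

{(d, m), (k, r), (m, d), (n, q), (n, z), (q, n), (q, z), (r, k), (z, n), (z, q)}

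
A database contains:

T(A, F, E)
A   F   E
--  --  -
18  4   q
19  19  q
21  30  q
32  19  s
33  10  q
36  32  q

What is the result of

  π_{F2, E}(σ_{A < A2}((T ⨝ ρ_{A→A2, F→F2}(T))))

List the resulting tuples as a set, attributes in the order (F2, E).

{(10, q), (19, q), (30, q), (32, q)}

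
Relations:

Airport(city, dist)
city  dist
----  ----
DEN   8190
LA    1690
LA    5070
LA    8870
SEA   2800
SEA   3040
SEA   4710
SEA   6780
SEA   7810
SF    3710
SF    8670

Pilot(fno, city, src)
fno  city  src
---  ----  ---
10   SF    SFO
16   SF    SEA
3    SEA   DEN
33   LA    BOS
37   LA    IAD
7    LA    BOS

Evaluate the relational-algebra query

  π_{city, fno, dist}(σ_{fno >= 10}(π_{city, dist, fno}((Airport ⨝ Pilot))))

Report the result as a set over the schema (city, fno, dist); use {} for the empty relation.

{(LA, 33, 1690), (LA, 33, 5070), (LA, 33, 8870), (LA, 37, 1690), (LA, 37, 5070), (LA, 37, 8870), (SF, 10, 3710), (SF, 10, 8670), (SF, 16, 3710), (SF, 16, 8670)}

Natural join on city: {(LA, 1690, 33, BOS), (LA, 1690, 37, IAD), (LA, 1690, 7, BOS), (LA, 5070, 33, BOS), (LA, 5070, 37, IAD), (LA, 5070, 7, BOS), (LA, 8870, 33, BOS), (LA, 8870, 37, IAD), (LA, 8870, 7, BOS), (SEA, 2800, 3, DEN), (SEA, 3040, 3, DEN), (SEA, 4710, 3, DEN), (SEA, 6780, 3, DEN), (SEA, 7810, 3, DEN), (SF, 3710, 10, SFO), (SF, 3710, 16, SEA), (SF, 8670, 10, SFO), (SF, 8670, 16, SEA)}
π_{city, dist, fno} gives {(LA, 1690, 33), (LA, 1690, 37), (LA, 1690, 7), (LA, 5070, 33), (LA, 5070, 37), (LA, 5070, 7), (LA, 8870, 33), (LA, 8870, 37), (LA, 8870, 7), (SEA, 2800, 3), (SEA, 3040, 3), (SEA, 4710, 3), (SEA, 6780, 3), (SEA, 7810, 3), (SF, 3710, 10), (SF, 3710, 16), (SF, 8670, 10), (SF, 8670, 16)}.
Filtering on fno >= 10 leaves {(LA, 1690, 33), (LA, 1690, 37), (LA, 5070, 33), (LA, 5070, 37), (LA, 8870, 33), (LA, 8870, 37), (SF, 3710, 10), (SF, 3710, 16), (SF, 8670, 10), (SF, 8670, 16)}.
π_{city, fno, dist} gives {(LA, 33, 1690), (LA, 33, 5070), (LA, 33, 8870), (LA, 37, 1690), (LA, 37, 5070), (LA, 37, 8870), (SF, 10, 3710), (SF, 10, 8670), (SF, 16, 3710), (SF, 16, 8670)}.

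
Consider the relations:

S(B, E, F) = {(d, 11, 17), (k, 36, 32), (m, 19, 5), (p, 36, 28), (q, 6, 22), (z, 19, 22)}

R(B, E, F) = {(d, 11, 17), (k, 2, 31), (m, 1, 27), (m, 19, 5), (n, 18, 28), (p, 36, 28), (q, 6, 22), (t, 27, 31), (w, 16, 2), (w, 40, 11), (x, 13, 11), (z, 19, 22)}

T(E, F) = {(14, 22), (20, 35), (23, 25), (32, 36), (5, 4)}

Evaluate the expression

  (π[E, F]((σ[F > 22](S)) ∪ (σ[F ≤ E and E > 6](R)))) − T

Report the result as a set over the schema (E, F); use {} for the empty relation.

{(13, 11), (16, 2), (19, 5), (36, 28), (36, 32), (40, 11)}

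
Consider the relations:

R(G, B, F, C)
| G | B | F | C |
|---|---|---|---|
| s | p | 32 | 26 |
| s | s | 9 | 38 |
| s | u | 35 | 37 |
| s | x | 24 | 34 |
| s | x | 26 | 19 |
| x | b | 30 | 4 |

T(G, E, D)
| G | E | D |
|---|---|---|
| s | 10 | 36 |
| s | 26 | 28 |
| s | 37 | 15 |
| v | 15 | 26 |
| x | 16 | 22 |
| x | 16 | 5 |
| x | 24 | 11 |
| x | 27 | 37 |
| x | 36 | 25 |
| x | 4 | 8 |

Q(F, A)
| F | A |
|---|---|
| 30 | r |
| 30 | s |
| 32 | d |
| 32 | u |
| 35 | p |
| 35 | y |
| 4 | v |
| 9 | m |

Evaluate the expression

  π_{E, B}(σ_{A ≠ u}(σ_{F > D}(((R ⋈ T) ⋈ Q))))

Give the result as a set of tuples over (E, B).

R ⋈ T (natural join on G): {(s, p, 32, 26, 10, 36), (s, p, 32, 26, 26, 28), (s, p, 32, 26, 37, 15), (s, s, 9, 38, 10, 36), (s, s, 9, 38, 26, 28), (s, s, 9, 38, 37, 15), (s, u, 35, 37, 10, 36), (s, u, 35, 37, 26, 28), (s, u, 35, 37, 37, 15), (s, x, 24, 34, 10, 36), (s, x, 24, 34, 26, 28), (s, x, 24, 34, 37, 15), (s, x, 26, 19, 10, 36), (s, x, 26, 19, 26, 28), (s, x, 26, 19, 37, 15), (x, b, 30, 4, 16, 22), (x, b, 30, 4, 16, 5), (x, b, 30, 4, 24, 11), (x, b, 30, 4, 27, 37), (x, b, 30, 4, 36, 25), (x, b, 30, 4, 4, 8)}
(R ⋈ T) ⋈ Q (natural join on F): {(s, p, 32, 26, 10, 36, d), (s, p, 32, 26, 10, 36, u), (s, p, 32, 26, 26, 28, d), (s, p, 32, 26, 26, 28, u), (s, p, 32, 26, 37, 15, d), (s, p, 32, 26, 37, 15, u), (s, s, 9, 38, 10, 36, m), (s, s, 9, 38, 26, 28, m), (s, s, 9, 38, 37, 15, m), (s, u, 35, 37, 10, 36, p), (s, u, 35, 37, 10, 36, y), (s, u, 35, 37, 26, 28, p), (s, u, 35, 37, 26, 28, y), (s, u, 35, 37, 37, 15, p), (s, u, 35, 37, 37, 15, y), (x, b, 30, 4, 16, 22, r), (x, b, 30, 4, 16, 22, s), (x, b, 30, 4, 16, 5, r), (x, b, 30, 4, 16, 5, s), (x, b, 30, 4, 24, 11, r), (x, b, 30, 4, 24, 11, s), (x, b, 30, 4, 27, 37, r), (x, b, 30, 4, 27, 37, s), (x, b, 30, 4, 36, 25, r), (x, b, 30, 4, 36, 25, s), (x, b, 30, 4, 4, 8, r), (x, b, 30, 4, 4, 8, s)}
Apply σ_{F > D}; surviving tuples: {(s, p, 32, 26, 26, 28, d), (s, p, 32, 26, 26, 28, u), (s, p, 32, 26, 37, 15, d), (s, p, 32, 26, 37, 15, u), (s, u, 35, 37, 26, 28, p), (s, u, 35, 37, 26, 28, y), (s, u, 35, 37, 37, 15, p), (s, u, 35, 37, 37, 15, y), (x, b, 30, 4, 16, 22, r), (x, b, 30, 4, 16, 22, s), (x, b, 30, 4, 16, 5, r), (x, b, 30, 4, 16, 5, s), (x, b, 30, 4, 24, 11, r), (x, b, 30, 4, 24, 11, s), (x, b, 30, 4, 36, 25, r), (x, b, 30, 4, 36, 25, s), (x, b, 30, 4, 4, 8, r), (x, b, 30, 4, 4, 8, s)}
Apply σ_{A ≠ u}; surviving tuples: {(s, p, 32, 26, 26, 28, d), (s, p, 32, 26, 37, 15, d), (s, u, 35, 37, 26, 28, p), (s, u, 35, 37, 26, 28, y), (s, u, 35, 37, 37, 15, p), (s, u, 35, 37, 37, 15, y), (x, b, 30, 4, 16, 22, r), (x, b, 30, 4, 16, 22, s), (x, b, 30, 4, 16, 5, r), (x, b, 30, 4, 16, 5, s), (x, b, 30, 4, 24, 11, r), (x, b, 30, 4, 24, 11, s), (x, b, 30, 4, 36, 25, r), (x, b, 30, 4, 36, 25, s), (x, b, 30, 4, 4, 8, r), (x, b, 30, 4, 4, 8, s)}
π[E, B]: project onto (E, B) (8 duplicate(s) eliminated) → {(16, b), (24, b), (26, p), (26, u), (36, b), (37, p), (37, u), (4, b)}

{(16, b), (24, b), (26, p), (26, u), (36, b), (37, p), (37, u), (4, b)}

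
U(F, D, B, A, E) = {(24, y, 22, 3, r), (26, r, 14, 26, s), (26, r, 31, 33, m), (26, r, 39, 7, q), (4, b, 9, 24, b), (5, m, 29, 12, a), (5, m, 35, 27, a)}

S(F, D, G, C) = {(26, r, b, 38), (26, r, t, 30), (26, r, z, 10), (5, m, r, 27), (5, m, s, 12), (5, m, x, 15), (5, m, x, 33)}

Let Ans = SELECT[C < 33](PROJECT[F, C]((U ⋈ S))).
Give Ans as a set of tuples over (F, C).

{(26, 10), (26, 30), (5, 12), (5, 15), (5, 27)}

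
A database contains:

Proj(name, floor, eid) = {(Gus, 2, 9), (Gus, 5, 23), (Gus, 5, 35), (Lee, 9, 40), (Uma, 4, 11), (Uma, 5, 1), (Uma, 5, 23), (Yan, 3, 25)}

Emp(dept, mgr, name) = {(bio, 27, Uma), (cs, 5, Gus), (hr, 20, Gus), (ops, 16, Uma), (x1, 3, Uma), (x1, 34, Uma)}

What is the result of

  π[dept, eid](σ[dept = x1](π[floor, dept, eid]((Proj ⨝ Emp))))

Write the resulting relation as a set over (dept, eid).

{(x1, 1), (x1, 11), (x1, 23)}

Proj ⋈ Emp (natural join on name): {(Gus, 2, 9, cs, 5), (Gus, 2, 9, hr, 20), (Gus, 5, 23, cs, 5), (Gus, 5, 23, hr, 20), (Gus, 5, 35, cs, 5), (Gus, 5, 35, hr, 20), (Uma, 4, 11, bio, 27), (Uma, 4, 11, ops, 16), (Uma, 4, 11, x1, 3), (Uma, 4, 11, x1, 34), (Uma, 5, 1, bio, 27), (Uma, 5, 1, ops, 16), (Uma, 5, 1, x1, 3), (Uma, 5, 1, x1, 34), (Uma, 5, 23, bio, 27), (Uma, 5, 23, ops, 16), (Uma, 5, 23, x1, 3), (Uma, 5, 23, x1, 34)}
π_{floor, dept, eid} gives {(2, cs, 9), (2, hr, 9), (4, bio, 11), (4, ops, 11), (4, x1, 11), (5, bio, 1), (5, bio, 23), (5, cs, 23), (5, cs, 35), (5, hr, 23), (5, hr, 35), (5, ops, 1), (5, ops, 23), (5, x1, 1), (5, x1, 23)} (3 duplicate(s) eliminated).
Apply σ_{dept = x1}; surviving tuples: {(4, x1, 11), (5, x1, 1), (5, x1, 23)}
π_{dept, eid} gives {(x1, 1), (x1, 11), (x1, 23)}.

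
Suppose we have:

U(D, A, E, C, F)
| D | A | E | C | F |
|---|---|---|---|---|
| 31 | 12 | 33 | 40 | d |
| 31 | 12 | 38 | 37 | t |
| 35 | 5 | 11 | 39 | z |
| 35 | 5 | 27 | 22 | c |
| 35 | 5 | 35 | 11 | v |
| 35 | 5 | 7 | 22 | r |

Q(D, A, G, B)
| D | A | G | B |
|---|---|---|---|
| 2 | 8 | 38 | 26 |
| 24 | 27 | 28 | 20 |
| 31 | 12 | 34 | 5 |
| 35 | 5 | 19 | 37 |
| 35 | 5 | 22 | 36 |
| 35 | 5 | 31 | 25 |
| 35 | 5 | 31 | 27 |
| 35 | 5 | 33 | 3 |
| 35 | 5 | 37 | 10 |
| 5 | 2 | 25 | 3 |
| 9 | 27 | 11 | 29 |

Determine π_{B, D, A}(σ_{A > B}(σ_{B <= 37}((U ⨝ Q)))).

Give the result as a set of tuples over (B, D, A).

Natural join on D, A: {(31, 12, 33, 40, d, 34, 5), (31, 12, 38, 37, t, 34, 5), (35, 5, 11, 39, z, 19, 37), (35, 5, 11, 39, z, 22, 36), (35, 5, 11, 39, z, 31, 25), (35, 5, 11, 39, z, 31, 27), (35, 5, 11, 39, z, 33, 3), (35, 5, 11, 39, z, 37, 10), (35, 5, 27, 22, c, 19, 37), (35, 5, 27, 22, c, 22, 36), (35, 5, 27, 22, c, 31, 25), (35, 5, 27, 22, c, 31, 27), (35, 5, 27, 22, c, 33, 3), (35, 5, 27, 22, c, 37, 10), (35, 5, 35, 11, v, 19, 37), (35, 5, 35, 11, v, 22, 36), (35, 5, 35, 11, v, 31, 25), (35, 5, 35, 11, v, 31, 27), (35, 5, 35, 11, v, 33, 3), (35, 5, 35, 11, v, 37, 10), (35, 5, 7, 22, r, 19, 37), (35, 5, 7, 22, r, 22, 36), (35, 5, 7, 22, r, 31, 25), (35, 5, 7, 22, r, 31, 27), (35, 5, 7, 22, r, 33, 3), (35, 5, 7, 22, r, 37, 10)}
σ[B <= 37]: keep tuples satisfying B <= 37 → {(31, 12, 33, 40, d, 34, 5), (31, 12, 38, 37, t, 34, 5), (35, 5, 11, 39, z, 19, 37), (35, 5, 11, 39, z, 22, 36), (35, 5, 11, 39, z, 31, 25), (35, 5, 11, 39, z, 31, 27), (35, 5, 11, 39, z, 33, 3), (35, 5, 11, 39, z, 37, 10), (35, 5, 27, 22, c, 19, 37), (35, 5, 27, 22, c, 22, 36), (35, 5, 27, 22, c, 31, 25), (35, 5, 27, 22, c, 31, 27), (35, 5, 27, 22, c, 33, 3), (35, 5, 27, 22, c, 37, 10), (35, 5, 35, 11, v, 19, 37), (35, 5, 35, 11, v, 22, 36), (35, 5, 35, 11, v, 31, 25), (35, 5, 35, 11, v, 31, 27), (35, 5, 35, 11, v, 33, 3), (35, 5, 35, 11, v, 37, 10), (35, 5, 7, 22, r, 19, 37), (35, 5, 7, 22, r, 22, 36), (35, 5, 7, 22, r, 31, 25), (35, 5, 7, 22, r, 31, 27), (35, 5, 7, 22, r, 33, 3), (35, 5, 7, 22, r, 37, 10)}
σ[A > B]: keep tuples satisfying A > B → {(31, 12, 33, 40, d, 34, 5), (31, 12, 38, 37, t, 34, 5), (35, 5, 11, 39, z, 33, 3), (35, 5, 27, 22, c, 33, 3), (35, 5, 35, 11, v, 33, 3), (35, 5, 7, 22, r, 33, 3)}
π_{B, D, A} gives {(3, 35, 5), (5, 31, 12)} (4 duplicate(s) eliminated).

{(3, 35, 5), (5, 31, 12)}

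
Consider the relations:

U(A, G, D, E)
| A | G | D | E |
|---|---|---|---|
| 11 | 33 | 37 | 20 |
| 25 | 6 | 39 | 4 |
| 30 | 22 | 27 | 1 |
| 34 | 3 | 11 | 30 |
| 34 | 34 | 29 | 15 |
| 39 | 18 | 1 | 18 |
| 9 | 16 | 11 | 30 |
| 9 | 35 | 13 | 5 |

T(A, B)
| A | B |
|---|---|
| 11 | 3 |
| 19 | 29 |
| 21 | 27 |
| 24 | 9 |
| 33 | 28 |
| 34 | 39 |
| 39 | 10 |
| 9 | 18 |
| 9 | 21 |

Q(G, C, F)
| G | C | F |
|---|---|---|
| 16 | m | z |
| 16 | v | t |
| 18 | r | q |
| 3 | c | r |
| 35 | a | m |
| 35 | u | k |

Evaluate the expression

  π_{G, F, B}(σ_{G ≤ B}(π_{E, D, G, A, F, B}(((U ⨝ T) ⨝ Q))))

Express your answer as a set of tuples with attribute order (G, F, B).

{(16, t, 18), (16, t, 21), (16, z, 18), (16, z, 21), (3, r, 39)}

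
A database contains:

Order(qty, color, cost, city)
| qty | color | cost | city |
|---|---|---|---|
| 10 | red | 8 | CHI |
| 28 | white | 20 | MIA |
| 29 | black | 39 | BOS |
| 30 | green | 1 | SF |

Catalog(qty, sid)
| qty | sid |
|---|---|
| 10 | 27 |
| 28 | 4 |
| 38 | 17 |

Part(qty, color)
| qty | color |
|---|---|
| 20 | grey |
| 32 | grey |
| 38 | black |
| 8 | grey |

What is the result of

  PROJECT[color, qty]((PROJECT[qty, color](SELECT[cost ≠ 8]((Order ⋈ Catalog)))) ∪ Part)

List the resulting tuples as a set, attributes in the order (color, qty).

{(black, 38), (grey, 20), (grey, 32), (grey, 8), (white, 28)}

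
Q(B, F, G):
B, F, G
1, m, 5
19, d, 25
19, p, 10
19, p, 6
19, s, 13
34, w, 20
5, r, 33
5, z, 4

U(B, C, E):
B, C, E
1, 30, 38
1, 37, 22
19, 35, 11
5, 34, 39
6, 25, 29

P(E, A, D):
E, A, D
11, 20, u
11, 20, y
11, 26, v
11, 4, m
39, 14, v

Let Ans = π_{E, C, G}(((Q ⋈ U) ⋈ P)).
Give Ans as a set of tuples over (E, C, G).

{(11, 35, 10), (11, 35, 13), (11, 35, 25), (11, 35, 6), (39, 34, 33), (39, 34, 4)}

Q ⋈ U (natural join on B): {(1, m, 5, 30, 38), (1, m, 5, 37, 22), (19, d, 25, 35, 11), (19, p, 10, 35, 11), (19, p, 6, 35, 11), (19, s, 13, 35, 11), (5, r, 33, 34, 39), (5, z, 4, 34, 39)}
(Q ⋈ U) ⋈ P (natural join on E): {(19, d, 25, 35, 11, 20, u), (19, d, 25, 35, 11, 20, y), (19, d, 25, 35, 11, 26, v), (19, d, 25, 35, 11, 4, m), (19, p, 10, 35, 11, 20, u), (19, p, 10, 35, 11, 20, y), (19, p, 10, 35, 11, 26, v), (19, p, 10, 35, 11, 4, m), (19, p, 6, 35, 11, 20, u), (19, p, 6, 35, 11, 20, y), (19, p, 6, 35, 11, 26, v), (19, p, 6, 35, 11, 4, m), (19, s, 13, 35, 11, 20, u), (19, s, 13, 35, 11, 20, y), (19, s, 13, 35, 11, 26, v), (19, s, 13, 35, 11, 4, m), (5, r, 33, 34, 39, 14, v), (5, z, 4, 34, 39, 14, v)}
Keep only column(s) E, C, G (12 duplicate(s) eliminated): {(11, 35, 10), (11, 35, 13), (11, 35, 25), (11, 35, 6), (39, 34, 33), (39, 34, 4)}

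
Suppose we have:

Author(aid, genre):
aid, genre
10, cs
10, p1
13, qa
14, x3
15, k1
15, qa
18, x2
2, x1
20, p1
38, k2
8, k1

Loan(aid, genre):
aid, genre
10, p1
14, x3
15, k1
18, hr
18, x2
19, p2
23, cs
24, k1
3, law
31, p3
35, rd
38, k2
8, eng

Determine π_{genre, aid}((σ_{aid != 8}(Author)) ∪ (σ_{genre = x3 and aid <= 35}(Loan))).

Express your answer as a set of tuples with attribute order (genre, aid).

{(cs, 10), (k1, 15), (k2, 38), (p1, 10), (p1, 20), (qa, 13), (qa, 15), (x1, 2), (x2, 18), (x3, 14)}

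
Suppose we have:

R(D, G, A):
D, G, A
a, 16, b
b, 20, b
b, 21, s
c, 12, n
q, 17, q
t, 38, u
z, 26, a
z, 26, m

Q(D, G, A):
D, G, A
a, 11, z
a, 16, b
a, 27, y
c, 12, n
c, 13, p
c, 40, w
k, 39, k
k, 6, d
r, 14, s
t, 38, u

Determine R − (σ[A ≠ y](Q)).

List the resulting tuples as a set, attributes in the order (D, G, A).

{(b, 20, b), (b, 21, s), (q, 17, q), (z, 26, a), (z, 26, m)}

σ[A ≠ y]: keep tuples satisfying A ≠ y → {(a, 11, z), (a, 16, b), (c, 12, n), (c, 13, p), (c, 40, w), (k, 39, k), (k, 6, d), (r, 14, s), (t, 38, u)}
Taking the difference: {(b, 20, b), (b, 21, s), (q, 17, q), (z, 26, a), (z, 26, m)}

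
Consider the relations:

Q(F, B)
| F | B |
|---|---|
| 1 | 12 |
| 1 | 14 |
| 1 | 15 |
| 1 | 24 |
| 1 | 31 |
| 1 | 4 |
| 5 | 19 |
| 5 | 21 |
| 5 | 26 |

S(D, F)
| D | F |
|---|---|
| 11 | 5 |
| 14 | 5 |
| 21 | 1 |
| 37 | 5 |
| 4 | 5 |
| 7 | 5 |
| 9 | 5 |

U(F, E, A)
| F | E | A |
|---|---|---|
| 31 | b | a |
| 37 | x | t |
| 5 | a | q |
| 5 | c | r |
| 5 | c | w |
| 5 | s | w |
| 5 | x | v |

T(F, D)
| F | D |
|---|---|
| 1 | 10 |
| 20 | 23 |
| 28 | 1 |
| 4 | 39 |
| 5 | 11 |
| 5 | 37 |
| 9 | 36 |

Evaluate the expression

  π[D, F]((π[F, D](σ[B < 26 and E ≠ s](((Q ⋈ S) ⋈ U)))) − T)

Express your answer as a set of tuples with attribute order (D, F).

Joining Q and S on F yields {(1, 12, 21), (1, 14, 21), (1, 15, 21), (1, 24, 21), (1, 31, 21), (1, 4, 21), (5, 19, 11), (5, 19, 14), (5, 19, 37), (5, 19, 4), (5, 19, 7), (5, 19, 9), (5, 21, 11), (5, 21, 14), (5, 21, 37), (5, 21, 4), (5, 21, 7), (5, 21, 9), (5, 26, 11), (5, 26, 14), (5, 26, 37), (5, 26, 4), (5, 26, 7), (5, 26, 9)}.
Joining (Q ⋈ S) and U on F yields {(5, 19, 11, a, q), (5, 19, 11, c, r), (5, 19, 11, c, w), (5, 19, 11, s, w), (5, 19, 11, x, v), (5, 19, 14, a, q), (5, 19, 14, c, r), (5, 19, 14, c, w), (5, 19, 14, s, w), (5, 19, 14, x, v), (5, 19, 37, a, q), (5, 19, 37, c, r), (5, 19, 37, c, w), (5, 19, 37, s, w), (5, 19, 37, x, v), (5, 19, 4, a, q), (5, 19, 4, c, r), (5, 19, 4, c, w), (5, 19, 4, s, w), (5, 19, 4, x, v), (5, 19, 7, a, q), (5, 19, 7, c, r), (5, 19, 7, c, w), (5, 19, 7, s, w), (5, 19, 7, x, v), (5, 19, 9, a, q), (5, 19, 9, c, r), (5, 19, 9, c, w), (5, 19, 9, s, w), (5, 19, 9, x, v), (5, 21, 11, a, q), (5, 21, 11, c, r), (5, 21, 11, c, w), (5, 21, 11, s, w), (5, 21, 11, x, v), (5, 21, 14, a, q), (5, 21, 14, c, r), (5, 21, 14, c, w), (5, 21, 14, s, w), (5, 21, 14, x, v), (5, 21, 37, a, q), (5, 21, 37, c, r), (5, 21, 37, c, w), (5, 21, 37, s, w), (5, 21, 37, x, v), (5, 21, 4, a, q), (5, 21, 4, c, r), (5, 21, 4, c, w), (5, 21, 4, s, w), (5, 21, 4, x, v), (5, 21, 7, a, q), (5, 21, 7, c, r), (5, 21, 7, c, w), (5, 21, 7, s, w), (5, 21, 7, x, v), (5, 21, 9, a, q), (5, 21, 9, c, r), (5, 21, 9, c, w), (5, 21, 9, s, w), (5, 21, 9, x, v), (5, 26, 11, a, q), (5, 26, 11, c, r), (5, 26, 11, c, w), (5, 26, 11, s, w), (5, 26, 11, x, v), (5, 26, 14, a, q), (5, 26, 14, c, r), (5, 26, 14, c, w), (5, 26, 14, s, w), (5, 26, 14, x, v), (5, 26, 37, a, q), (5, 26, 37, c, r), (5, 26, 37, c, w), (5, 26, 37, s, w), (5, 26, 37, x, v), (5, 26, 4, a, q), (5, 26, 4, c, r), (5, 26, 4, c, w), (5, 26, 4, s, w), (5, 26, 4, x, v), (5, 26, 7, a, q), (5, 26, 7, c, r), (5, 26, 7, c, w), (5, 26, 7, s, w), (5, 26, 7, x, v), (5, 26, 9, a, q), (5, 26, 9, c, r), (5, 26, 9, c, w), (5, 26, 9, s, w), (5, 26, 9, x, v)}.
σ[B < 26 and E ≠ s]: keep tuples satisfying B < 26 and E ≠ s → {(5, 19, 11, a, q), (5, 19, 11, c, r), (5, 19, 11, c, w), (5, 19, 11, x, v), (5, 19, 14, a, q), (5, 19, 14, c, r), (5, 19, 14, c, w), (5, 19, 14, x, v), (5, 19, 37, a, q), (5, 19, 37, c, r), (5, 19, 37, c, w), (5, 19, 37, x, v), (5, 19, 4, a, q), (5, 19, 4, c, r), (5, 19, 4, c, w), (5, 19, 4, x, v), (5, 19, 7, a, q), (5, 19, 7, c, r), (5, 19, 7, c, w), (5, 19, 7, x, v), (5, 19, 9, a, q), (5, 19, 9, c, r), (5, 19, 9, c, w), (5, 19, 9, x, v), (5, 21, 11, a, q), (5, 21, 11, c, r), (5, 21, 11, c, w), (5, 21, 11, x, v), (5, 21, 14, a, q), (5, 21, 14, c, r), (5, 21, 14, c, w), (5, 21, 14, x, v), (5, 21, 37, a, q), (5, 21, 37, c, r), (5, 21, 37, c, w), (5, 21, 37, x, v), (5, 21, 4, a, q), (5, 21, 4, c, r), (5, 21, 4, c, w), (5, 21, 4, x, v), (5, 21, 7, a, q), (5, 21, 7, c, r), (5, 21, 7, c, w), (5, 21, 7, x, v), (5, 21, 9, a, q), (5, 21, 9, c, r), (5, 21, 9, c, w), (5, 21, 9, x, v)}
π[F, D]: project onto (F, D) (42 duplicate(s) eliminated) → {(5, 11), (5, 14), (5, 37), (5, 4), (5, 7), (5, 9)}
Difference: {(5, 11), (5, 14), (5, 37), (5, 4), (5, 7), (5, 9)} with {(1, 10), (20, 23), (28, 1), (4, 39), (5, 11), (5, 37), (9, 36)} → {(5, 14), (5, 4), (5, 7), (5, 9)}
π[D, F]: project onto (D, F) → {(14, 5), (4, 5), (7, 5), (9, 5)}

{(14, 5), (4, 5), (7, 5), (9, 5)}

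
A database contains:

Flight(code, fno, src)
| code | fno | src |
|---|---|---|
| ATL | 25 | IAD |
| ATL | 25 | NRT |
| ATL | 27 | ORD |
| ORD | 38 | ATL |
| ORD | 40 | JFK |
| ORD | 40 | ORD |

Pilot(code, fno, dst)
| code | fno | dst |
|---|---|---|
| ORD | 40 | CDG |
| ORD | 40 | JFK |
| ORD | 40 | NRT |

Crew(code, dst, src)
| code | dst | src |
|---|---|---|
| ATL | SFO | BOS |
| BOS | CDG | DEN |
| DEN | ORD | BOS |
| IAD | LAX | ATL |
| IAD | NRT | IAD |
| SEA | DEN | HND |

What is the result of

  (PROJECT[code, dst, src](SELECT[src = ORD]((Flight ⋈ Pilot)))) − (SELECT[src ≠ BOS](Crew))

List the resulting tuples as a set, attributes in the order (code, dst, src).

{(ORD, CDG, ORD), (ORD, JFK, ORD), (ORD, NRT, ORD)}

Flight ⋈ Pilot (natural join on code, fno): {(ORD, 40, JFK, CDG), (ORD, 40, JFK, JFK), (ORD, 40, JFK, NRT), (ORD, 40, ORD, CDG), (ORD, 40, ORD, JFK), (ORD, 40, ORD, NRT)}
Apply σ_{src = ORD}; surviving tuples: {(ORD, 40, ORD, CDG), (ORD, 40, ORD, JFK), (ORD, 40, ORD, NRT)}
Keep only column(s) code, dst, src: {(ORD, CDG, ORD), (ORD, JFK, ORD), (ORD, NRT, ORD)}
Apply σ_{src ≠ BOS}; surviving tuples: {(BOS, CDG, DEN), (IAD, LAX, ATL), (IAD, NRT, IAD), (SEA, DEN, HND)}
Taking the difference: {(ORD, CDG, ORD), (ORD, JFK, ORD), (ORD, NRT, ORD)}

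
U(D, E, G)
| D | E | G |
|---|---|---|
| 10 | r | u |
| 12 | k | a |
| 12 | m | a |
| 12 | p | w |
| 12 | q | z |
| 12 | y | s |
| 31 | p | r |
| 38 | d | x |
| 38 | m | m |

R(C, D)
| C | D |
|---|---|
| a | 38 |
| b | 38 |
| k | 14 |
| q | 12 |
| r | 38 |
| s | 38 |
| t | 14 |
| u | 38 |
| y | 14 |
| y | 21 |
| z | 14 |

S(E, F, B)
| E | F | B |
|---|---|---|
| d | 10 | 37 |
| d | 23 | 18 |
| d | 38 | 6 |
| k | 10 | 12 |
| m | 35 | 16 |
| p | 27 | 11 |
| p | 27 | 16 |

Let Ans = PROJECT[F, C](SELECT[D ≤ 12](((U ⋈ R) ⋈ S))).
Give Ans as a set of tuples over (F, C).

Joining U and R on D yields {(12, k, a, q), (12, m, a, q), (12, p, w, q), (12, q, z, q), (12, y, s, q), (38, d, x, a), (38, d, x, b), (38, d, x, r), (38, d, x, s), (38, d, x, u), (38, m, m, a), (38, m, m, b), (38, m, m, r), (38, m, m, s), (38, m, m, u)}.
Joining (U ⋈ R) and S on E yields {(12, k, a, q, 10, 12), (12, m, a, q, 35, 16), (12, p, w, q, 27, 11), (12, p, w, q, 27, 16), (38, d, x, a, 10, 37), (38, d, x, a, 23, 18), (38, d, x, a, 38, 6), (38, d, x, b, 10, 37), (38, d, x, b, 23, 18), (38, d, x, b, 38, 6), (38, d, x, r, 10, 37), (38, d, x, r, 23, 18), (38, d, x, r, 38, 6), (38, d, x, s, 10, 37), (38, d, x, s, 23, 18), (38, d, x, s, 38, 6), (38, d, x, u, 10, 37), (38, d, x, u, 23, 18), (38, d, x, u, 38, 6), (38, m, m, a, 35, 16), (38, m, m, b, 35, 16), (38, m, m, r, 35, 16), (38, m, m, s, 35, 16), (38, m, m, u, 35, 16)}.
Selection D ≤ 12: {(12, k, a, q, 10, 12), (12, m, a, q, 35, 16), (12, p, w, q, 27, 11), (12, p, w, q, 27, 16)}
π_{F, C} gives {(10, q), (27, q), (35, q)} (1 duplicate(s) eliminated).

{(10, q), (27, q), (35, q)}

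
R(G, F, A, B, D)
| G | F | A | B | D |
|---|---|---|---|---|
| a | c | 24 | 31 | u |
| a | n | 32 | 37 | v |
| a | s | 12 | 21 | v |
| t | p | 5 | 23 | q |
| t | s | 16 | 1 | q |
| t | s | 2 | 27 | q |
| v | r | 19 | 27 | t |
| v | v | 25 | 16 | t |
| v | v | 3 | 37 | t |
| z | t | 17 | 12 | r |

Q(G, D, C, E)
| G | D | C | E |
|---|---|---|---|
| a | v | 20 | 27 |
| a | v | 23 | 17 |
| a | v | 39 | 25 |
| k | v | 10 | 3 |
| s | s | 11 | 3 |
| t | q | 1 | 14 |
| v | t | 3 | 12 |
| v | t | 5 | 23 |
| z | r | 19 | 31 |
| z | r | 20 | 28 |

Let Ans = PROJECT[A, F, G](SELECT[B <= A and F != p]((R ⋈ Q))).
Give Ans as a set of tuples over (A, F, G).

R ⋈ Q (natural join on G, D): {(a, n, 32, 37, v, 20, 27), (a, n, 32, 37, v, 23, 17), (a, n, 32, 37, v, 39, 25), (a, s, 12, 21, v, 20, 27), (a, s, 12, 21, v, 23, 17), (a, s, 12, 21, v, 39, 25), (t, p, 5, 23, q, 1, 14), (t, s, 16, 1, q, 1, 14), (t, s, 2, 27, q, 1, 14), (v, r, 19, 27, t, 3, 12), (v, r, 19, 27, t, 5, 23), (v, v, 25, 16, t, 3, 12), (v, v, 25, 16, t, 5, 23), (v, v, 3, 37, t, 3, 12), (v, v, 3, 37, t, 5, 23), (z, t, 17, 12, r, 19, 31), (z, t, 17, 12, r, 20, 28)}
Filtering on B <= A and F != p leaves {(t, s, 16, 1, q, 1, 14), (v, v, 25, 16, t, 3, 12), (v, v, 25, 16, t, 5, 23), (z, t, 17, 12, r, 19, 31), (z, t, 17, 12, r, 20, 28)}.
π_{A, F, G} gives {(16, s, t), (17, t, z), (25, v, v)} (2 duplicate(s) eliminated).

{(16, s, t), (17, t, z), (25, v, v)}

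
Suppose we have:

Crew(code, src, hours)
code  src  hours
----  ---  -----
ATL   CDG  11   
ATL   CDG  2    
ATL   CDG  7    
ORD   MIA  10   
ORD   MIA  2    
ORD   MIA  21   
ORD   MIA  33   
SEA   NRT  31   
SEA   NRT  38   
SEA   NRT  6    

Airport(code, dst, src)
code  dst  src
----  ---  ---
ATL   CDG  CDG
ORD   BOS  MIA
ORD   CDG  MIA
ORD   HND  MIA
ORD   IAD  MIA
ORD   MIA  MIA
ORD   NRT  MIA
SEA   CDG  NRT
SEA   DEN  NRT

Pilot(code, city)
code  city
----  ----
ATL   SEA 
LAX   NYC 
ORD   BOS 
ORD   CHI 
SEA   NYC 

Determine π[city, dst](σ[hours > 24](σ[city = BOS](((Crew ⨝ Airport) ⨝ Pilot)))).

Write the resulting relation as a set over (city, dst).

{(BOS, BOS), (BOS, CDG), (BOS, HND), (BOS, IAD), (BOS, MIA), (BOS, NRT)}

Natural join on code, src: {(ATL, CDG, 11, CDG), (ATL, CDG, 2, CDG), (ATL, CDG, 7, CDG), (ORD, MIA, 10, BOS), (ORD, MIA, 10, CDG), (ORD, MIA, 10, HND), (ORD, MIA, 10, IAD), (ORD, MIA, 10, MIA), (ORD, MIA, 10, NRT), (ORD, MIA, 2, BOS), (ORD, MIA, 2, CDG), (ORD, MIA, 2, HND), (ORD, MIA, 2, IAD), (ORD, MIA, 2, MIA), (ORD, MIA, 2, NRT), (ORD, MIA, 21, BOS), (ORD, MIA, 21, CDG), (ORD, MIA, 21, HND), (ORD, MIA, 21, IAD), (ORD, MIA, 21, MIA), (ORD, MIA, 21, NRT), (ORD, MIA, 33, BOS), (ORD, MIA, 33, CDG), (ORD, MIA, 33, HND), (ORD, MIA, 33, IAD), (ORD, MIA, 33, MIA), (ORD, MIA, 33, NRT), (SEA, NRT, 31, CDG), (SEA, NRT, 31, DEN), (SEA, NRT, 38, CDG), (SEA, NRT, 38, DEN), (SEA, NRT, 6, CDG), (SEA, NRT, 6, DEN)}
Natural join on code: {(ATL, CDG, 11, CDG, SEA), (ATL, CDG, 2, CDG, SEA), (ATL, CDG, 7, CDG, SEA), (ORD, MIA, 10, BOS, BOS), (ORD, MIA, 10, BOS, CHI), (ORD, MIA, 10, CDG, BOS), (ORD, MIA, 10, CDG, CHI), (ORD, MIA, 10, HND, BOS), (ORD, MIA, 10, HND, CHI), (ORD, MIA, 10, IAD, BOS), (ORD, MIA, 10, IAD, CHI), (ORD, MIA, 10, MIA, BOS), (ORD, MIA, 10, MIA, CHI), (ORD, MIA, 10, NRT, BOS), (ORD, MIA, 10, NRT, CHI), (ORD, MIA, 2, BOS, BOS), (ORD, MIA, 2, BOS, CHI), (ORD, MIA, 2, CDG, BOS), (ORD, MIA, 2, CDG, CHI), (ORD, MIA, 2, HND, BOS), (ORD, MIA, 2, HND, CHI), (ORD, MIA, 2, IAD, BOS), (ORD, MIA, 2, IAD, CHI), (ORD, MIA, 2, MIA, BOS), (ORD, MIA, 2, MIA, CHI), (ORD, MIA, 2, NRT, BOS), (ORD, MIA, 2, NRT, CHI), (ORD, MIA, 21, BOS, BOS), (ORD, MIA, 21, BOS, CHI), (ORD, MIA, 21, CDG, BOS), (ORD, MIA, 21, CDG, CHI), (ORD, MIA, 21, HND, BOS), (ORD, MIA, 21, HND, CHI), (ORD, MIA, 21, IAD, BOS), (ORD, MIA, 21, IAD, CHI), (ORD, MIA, 21, MIA, BOS), (ORD, MIA, 21, MIA, CHI), (ORD, MIA, 21, NRT, BOS), (ORD, MIA, 21, NRT, CHI), (ORD, MIA, 33, BOS, BOS), (ORD, MIA, 33, BOS, CHI), (ORD, MIA, 33, CDG, BOS), (ORD, MIA, 33, CDG, CHI), (ORD, MIA, 33, HND, BOS), (ORD, MIA, 33, HND, CHI), (ORD, MIA, 33, IAD, BOS), (ORD, MIA, 33, IAD, CHI), (ORD, MIA, 33, MIA, BOS), (ORD, MIA, 33, MIA, CHI), (ORD, MIA, 33, NRT, BOS), (ORD, MIA, 33, NRT, CHI), (SEA, NRT, 31, CDG, NYC), (SEA, NRT, 31, DEN, NYC), (SEA, NRT, 38, CDG, NYC), (SEA, NRT, 38, DEN, NYC), (SEA, NRT, 6, CDG, NYC), (SEA, NRT, 6, DEN, NYC)}
σ[city = BOS]: keep tuples satisfying city = BOS → {(ORD, MIA, 10, BOS, BOS), (ORD, MIA, 10, CDG, BOS), (ORD, MIA, 10, HND, BOS), (ORD, MIA, 10, IAD, BOS), (ORD, MIA, 10, MIA, BOS), (ORD, MIA, 10, NRT, BOS), (ORD, MIA, 2, BOS, BOS), (ORD, MIA, 2, CDG, BOS), (ORD, MIA, 2, HND, BOS), (ORD, MIA, 2, IAD, BOS), (ORD, MIA, 2, MIA, BOS), (ORD, MIA, 2, NRT, BOS), (ORD, MIA, 21, BOS, BOS), (ORD, MIA, 21, CDG, BOS), (ORD, MIA, 21, HND, BOS), (ORD, MIA, 21, IAD, BOS), (ORD, MIA, 21, MIA, BOS), (ORD, MIA, 21, NRT, BOS), (ORD, MIA, 33, BOS, BOS), (ORD, MIA, 33, CDG, BOS), (ORD, MIA, 33, HND, BOS), (ORD, MIA, 33, IAD, BOS), (ORD, MIA, 33, MIA, BOS), (ORD, MIA, 33, NRT, BOS)}
σ[hours > 24]: keep tuples satisfying hours > 24 → {(ORD, MIA, 33, BOS, BOS), (ORD, MIA, 33, CDG, BOS), (ORD, MIA, 33, HND, BOS), (ORD, MIA, 33, IAD, BOS), (ORD, MIA, 33, MIA, BOS), (ORD, MIA, 33, NRT, BOS)}
Projecting to city, dst: {(BOS, BOS), (BOS, CDG), (BOS, HND), (BOS, IAD), (BOS, MIA), (BOS, NRT)}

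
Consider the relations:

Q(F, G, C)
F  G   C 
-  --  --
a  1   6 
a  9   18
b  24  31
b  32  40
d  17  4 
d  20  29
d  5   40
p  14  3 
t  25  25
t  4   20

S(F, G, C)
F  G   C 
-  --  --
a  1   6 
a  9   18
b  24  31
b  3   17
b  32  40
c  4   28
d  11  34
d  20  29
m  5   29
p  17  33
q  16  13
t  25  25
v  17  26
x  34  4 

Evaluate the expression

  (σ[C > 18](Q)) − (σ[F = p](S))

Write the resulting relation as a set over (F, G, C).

{(b, 24, 31), (b, 32, 40), (d, 20, 29), (d, 5, 40), (t, 25, 25), (t, 4, 20)}

σ[C > 18]: keep tuples satisfying C > 18 → {(b, 24, 31), (b, 32, 40), (d, 20, 29), (d, 5, 40), (t, 25, 25), (t, 4, 20)}
σ[F = p]: keep tuples satisfying F = p → {(p, 17, 33)}
Difference: {(b, 24, 31), (b, 32, 40), (d, 20, 29), (d, 5, 40), (t, 25, 25), (t, 4, 20)} with {(p, 17, 33)} → {(b, 24, 31), (b, 32, 40), (d, 20, 29), (d, 5, 40), (t, 25, 25), (t, 4, 20)}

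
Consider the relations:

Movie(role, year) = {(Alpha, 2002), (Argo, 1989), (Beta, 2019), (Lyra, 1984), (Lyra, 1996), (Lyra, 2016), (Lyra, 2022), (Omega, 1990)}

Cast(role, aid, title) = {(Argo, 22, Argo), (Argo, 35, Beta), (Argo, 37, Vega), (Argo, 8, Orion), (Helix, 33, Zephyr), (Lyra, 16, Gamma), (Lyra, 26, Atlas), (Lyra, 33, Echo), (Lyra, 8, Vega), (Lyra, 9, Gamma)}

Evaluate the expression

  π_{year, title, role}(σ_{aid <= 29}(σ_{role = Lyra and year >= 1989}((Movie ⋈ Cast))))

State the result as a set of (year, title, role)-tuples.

{(1996, Atlas, Lyra), (1996, Gamma, Lyra), (1996, Vega, Lyra), (2016, Atlas, Lyra), (2016, Gamma, Lyra), (2016, Vega, Lyra), (2022, Atlas, Lyra), (2022, Gamma, Lyra), (2022, Vega, Lyra)}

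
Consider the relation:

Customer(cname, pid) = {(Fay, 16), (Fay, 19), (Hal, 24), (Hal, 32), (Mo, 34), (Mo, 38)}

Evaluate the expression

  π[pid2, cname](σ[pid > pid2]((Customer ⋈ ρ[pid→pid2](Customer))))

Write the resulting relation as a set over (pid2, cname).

{(16, Fay), (24, Hal), (34, Mo)}

ρ[pid→pid2]: schema becomes (cname, pid2); tuples unchanged.
Customer ⋈ ρ[pid→pid2](Customer) (natural join on cname): {(Fay, 16, 16), (Fay, 16, 19), (Fay, 19, 16), (Fay, 19, 19), (Hal, 24, 24), (Hal, 24, 32), (Hal, 32, 24), (Hal, 32, 32), (Mo, 34, 34), (Mo, 34, 38), (Mo, 38, 34), (Mo, 38, 38)}
σ[pid > pid2]: keep tuples satisfying pid > pid2 → {(Fay, 19, 16), (Hal, 32, 24), (Mo, 38, 34)}
Projecting to pid2, cname: {(16, Fay), (24, Hal), (34, Mo)}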